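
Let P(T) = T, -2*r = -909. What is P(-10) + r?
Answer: 889/2 ≈ 444.50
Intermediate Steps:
r = 909/2 (r = -1/2*(-909) = 909/2 ≈ 454.50)
P(-10) + r = -10 + 909/2 = 889/2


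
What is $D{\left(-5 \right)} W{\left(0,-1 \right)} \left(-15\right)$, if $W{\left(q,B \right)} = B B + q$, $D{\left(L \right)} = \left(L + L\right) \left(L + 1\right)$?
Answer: $-600$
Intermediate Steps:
$D{\left(L \right)} = 2 L \left(1 + L\right)$
$W{\left(q,B \right)} = q + B^{2}$ ($W{\left(q,B \right)} = B^{2} + q = q + B^{2}$)
$D{\left(-5 \right)} W{\left(0,-1 \right)} \left(-15\right) = 2 \left(-5\right) \left(1 - 5\right) \left(0 + \left(-1\right)^{2}\right) \left(-15\right) = 2 \left(-5\right) \left(-4\right) \left(0 + 1\right) \left(-15\right) = 40 \cdot 1 \left(-15\right) = 40 \left(-15\right) = -600$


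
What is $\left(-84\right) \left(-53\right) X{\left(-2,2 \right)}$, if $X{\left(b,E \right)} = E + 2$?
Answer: $17808$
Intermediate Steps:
$X{\left(b,E \right)} = 2 + E$
$\left(-84\right) \left(-53\right) X{\left(-2,2 \right)} = \left(-84\right) \left(-53\right) \left(2 + 2\right) = 4452 \cdot 4 = 17808$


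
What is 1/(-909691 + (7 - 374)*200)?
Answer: -1/983091 ≈ -1.0172e-6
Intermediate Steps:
1/(-909691 + (7 - 374)*200) = 1/(-909691 - 367*200) = 1/(-909691 - 73400) = 1/(-983091) = -1/983091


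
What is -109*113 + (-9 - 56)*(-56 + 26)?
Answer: -10367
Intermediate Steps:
-109*113 + (-9 - 56)*(-56 + 26) = -12317 - 65*(-30) = -12317 + 1950 = -10367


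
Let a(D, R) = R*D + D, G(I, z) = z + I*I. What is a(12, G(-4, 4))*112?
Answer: 28224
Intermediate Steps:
G(I, z) = z + I²
a(D, R) = D + D*R (a(D, R) = D*R + D = D + D*R)
a(12, G(-4, 4))*112 = (12*(1 + (4 + (-4)²)))*112 = (12*(1 + (4 + 16)))*112 = (12*(1 + 20))*112 = (12*21)*112 = 252*112 = 28224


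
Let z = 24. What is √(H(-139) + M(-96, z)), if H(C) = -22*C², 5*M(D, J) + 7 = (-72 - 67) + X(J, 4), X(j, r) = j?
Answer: 2*I*√2656790/5 ≈ 651.99*I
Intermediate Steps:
M(D, J) = -146/5 + J/5 (M(D, J) = -7/5 + ((-72 - 67) + J)/5 = -7/5 + (-139 + J)/5 = -7/5 + (-139/5 + J/5) = -146/5 + J/5)
√(H(-139) + M(-96, z)) = √(-22*(-139)² + (-146/5 + (⅕)*24)) = √(-22*19321 + (-146/5 + 24/5)) = √(-425062 - 122/5) = √(-2125432/5) = 2*I*√2656790/5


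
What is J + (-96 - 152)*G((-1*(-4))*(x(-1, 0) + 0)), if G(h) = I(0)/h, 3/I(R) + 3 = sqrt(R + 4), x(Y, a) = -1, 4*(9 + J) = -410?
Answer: -595/2 ≈ -297.50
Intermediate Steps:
J = -223/2 (J = -9 + (1/4)*(-410) = -9 - 205/2 = -223/2 ≈ -111.50)
I(R) = 3/(-3 + sqrt(4 + R)) (I(R) = 3/(-3 + sqrt(R + 4)) = 3/(-3 + sqrt(4 + R)))
G(h) = -3/h (G(h) = (3/(-3 + sqrt(4 + 0)))/h = (3/(-3 + sqrt(4)))/h = (3/(-3 + 2))/h = (3/(-1))/h = (3*(-1))/h = -3/h)
J + (-96 - 152)*G((-1*(-4))*(x(-1, 0) + 0)) = -223/2 + (-96 - 152)*(-3*1/(4*(-1 + 0))) = -223/2 - (-744)/(4*(-1)) = -223/2 - (-744)/(-4) = -223/2 - (-744)*(-1)/4 = -223/2 - 248*3/4 = -223/2 - 186 = -595/2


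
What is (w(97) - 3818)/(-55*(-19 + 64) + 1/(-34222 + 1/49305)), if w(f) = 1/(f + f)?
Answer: 416593186604973/270054882413840 ≈ 1.5426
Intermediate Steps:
w(f) = 1/(2*f)
(w(97) - 3818)/(-55*(-19 + 64) + 1/(-34222 + 1/49305)) = ((½)/97 - 3818)/(-55*(-19 + 64) + 1/(-34222 + 1/49305)) = ((½)*(1/97) - 3818)/(-55*45 + 1/(-34222 + 1/49305)) = (1/194 - 3818)/(-2475 + 1/(-1687315709/49305)) = -740691/(194*(-2475 - 49305/1687315709)) = -740691/(194*(-4176106429080/1687315709)) = -740691/194*(-1687315709/4176106429080) = 416593186604973/270054882413840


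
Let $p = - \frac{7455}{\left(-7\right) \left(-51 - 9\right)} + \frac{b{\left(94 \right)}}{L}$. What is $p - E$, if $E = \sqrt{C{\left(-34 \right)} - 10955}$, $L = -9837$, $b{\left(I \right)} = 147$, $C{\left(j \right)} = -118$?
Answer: $- \frac{233005}{13116} - i \sqrt{11073} \approx -17.765 - 105.23 i$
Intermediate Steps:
$E = i \sqrt{11073}$ ($E = \sqrt{-118 - 10955} = \sqrt{-11073} = i \sqrt{11073} \approx 105.23 i$)
$p = - \frac{233005}{13116}$ ($p = - \frac{7455}{\left(-7\right) \left(-51 - 9\right)} + \frac{147}{-9837} = - \frac{7455}{\left(-7\right) \left(-60\right)} + 147 \left(- \frac{1}{9837}\right) = - \frac{7455}{420} - \frac{49}{3279} = \left(-7455\right) \frac{1}{420} - \frac{49}{3279} = - \frac{71}{4} - \frac{49}{3279} = - \frac{233005}{13116} \approx -17.765$)
$p - E = - \frac{233005}{13116} - i \sqrt{11073}$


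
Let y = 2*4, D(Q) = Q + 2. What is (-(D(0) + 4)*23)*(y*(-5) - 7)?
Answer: 6486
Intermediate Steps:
D(Q) = 2 + Q
y = 8
(-(D(0) + 4)*23)*(y*(-5) - 7) = (-((2 + 0) + 4)*23)*(8*(-5) - 7) = (-(2 + 4)*23)*(-40 - 7) = (-1*6*23)*(-47) = -6*23*(-47) = -138*(-47) = 6486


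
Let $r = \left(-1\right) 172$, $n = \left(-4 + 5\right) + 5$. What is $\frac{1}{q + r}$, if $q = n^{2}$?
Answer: $- \frac{1}{136} \approx -0.0073529$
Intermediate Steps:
$n = 6$ ($n = 1 + 5 = 6$)
$r = -172$
$q = 36$ ($q = 6^{2} = 36$)
$\frac{1}{q + r} = \frac{1}{36 - 172} = \frac{1}{-136} = - \frac{1}{136}$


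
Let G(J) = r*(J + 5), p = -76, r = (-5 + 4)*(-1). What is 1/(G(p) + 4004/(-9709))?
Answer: -1387/99049 ≈ -0.014003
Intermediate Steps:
r = 1 (r = -1*(-1) = 1)
G(J) = 5 + J (G(J) = 1*(J + 5) = 1*(5 + J) = 5 + J)
1/(G(p) + 4004/(-9709)) = 1/((5 - 76) + 4004/(-9709)) = 1/(-71 + 4004*(-1/9709)) = 1/(-71 - 572/1387) = 1/(-99049/1387) = -1387/99049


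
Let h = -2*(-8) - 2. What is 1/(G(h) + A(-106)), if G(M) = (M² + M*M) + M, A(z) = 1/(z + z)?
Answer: 212/86071 ≈ 0.0024631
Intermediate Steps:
A(z) = 1/(2*z)
h = 14 (h = 16 - 2 = 14)
G(M) = M + 2*M² (G(M) = (M² + M²) + M = 2*M² + M = M + 2*M²)
1/(G(h) + A(-106)) = 1/(14*(1 + 2*14) + (½)/(-106)) = 1/(14*(1 + 28) + (½)*(-1/106)) = 1/(14*29 - 1/212) = 1/(406 - 1/212) = 1/(86071/212) = 212/86071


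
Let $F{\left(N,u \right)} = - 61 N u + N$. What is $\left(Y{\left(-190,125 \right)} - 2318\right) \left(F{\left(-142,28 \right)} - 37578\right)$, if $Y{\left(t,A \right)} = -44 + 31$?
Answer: $-477426096$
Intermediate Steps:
$Y{\left(t,A \right)} = -13$
$F{\left(N,u \right)} = N - 61 N u$ ($F{\left(N,u \right)} = - 61 N u + N = N - 61 N u$)
$\left(Y{\left(-190,125 \right)} - 2318\right) \left(F{\left(-142,28 \right)} - 37578\right) = \left(-13 - 2318\right) \left(- 142 \left(1 - 1708\right) - 37578\right) = - 2331 \left(- 142 \left(1 - 1708\right) - 37578\right) = - 2331 \left(\left(-142\right) \left(-1707\right) - 37578\right) = - 2331 \left(242394 - 37578\right) = \left(-2331\right) 204816 = -477426096$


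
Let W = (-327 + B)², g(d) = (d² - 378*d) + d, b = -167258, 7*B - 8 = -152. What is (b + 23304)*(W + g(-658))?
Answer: -5655946757886/49 ≈ -1.1543e+11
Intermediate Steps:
B = -144/7 (B = 8/7 + (⅐)*(-152) = 8/7 - 152/7 = -144/7 ≈ -20.571)
g(d) = d² - 377*d
W = 5919489/49 (W = (-327 - 144/7)² = (-2433/7)² = 5919489/49 ≈ 1.2081e+5)
(b + 23304)*(W + g(-658)) = (-167258 + 23304)*(5919489/49 - 658*(-377 - 658)) = -143954*(5919489/49 - 658*(-1035)) = -143954*(5919489/49 + 681030) = -143954*39289959/49 = -5655946757886/49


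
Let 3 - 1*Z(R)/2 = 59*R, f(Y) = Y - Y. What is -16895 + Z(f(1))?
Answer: -16889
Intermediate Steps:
f(Y) = 0
Z(R) = 6 - 118*R
-16895 + Z(f(1)) = -16895 + (6 - 118*0) = -16895 + (6 + 0) = -16895 + 6 = -16889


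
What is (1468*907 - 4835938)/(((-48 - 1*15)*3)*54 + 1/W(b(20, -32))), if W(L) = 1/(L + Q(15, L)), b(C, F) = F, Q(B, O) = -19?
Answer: 89858/263 ≈ 341.67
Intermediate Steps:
W(L) = 1/(-19 + L) (W(L) = 1/(L - 19) = 1/(-19 + L))
(1468*907 - 4835938)/(((-48 - 1*15)*3)*54 + 1/W(b(20, -32))) = (1468*907 - 4835938)/(((-48 - 1*15)*3)*54 + 1/(1/(-19 - 32))) = (1331476 - 4835938)/(((-48 - 15)*3)*54 + 1/(1/(-51))) = -3504462/(-63*3*54 + 1/(-1/51)) = -3504462/(-189*54 - 51) = -3504462/(-10206 - 51) = -3504462/(-10257) = -3504462*(-1/10257) = 89858/263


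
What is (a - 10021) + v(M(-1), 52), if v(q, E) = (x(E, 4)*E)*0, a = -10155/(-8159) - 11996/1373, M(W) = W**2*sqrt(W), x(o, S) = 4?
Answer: -112342250996/11202307 ≈ -10029.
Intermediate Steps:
M(W) = W**(5/2)
a = -83932549/11202307 (a = -10155*(-1/8159) - 11996*1/1373 = 10155/8159 - 11996/1373 = -83932549/11202307 ≈ -7.4924)
v(q, E) = 0 (v(q, E) = (4*E)*0 = 0)
(a - 10021) + v(M(-1), 52) = (-83932549/11202307 - 10021) + 0 = -112342250996/11202307 + 0 = -112342250996/11202307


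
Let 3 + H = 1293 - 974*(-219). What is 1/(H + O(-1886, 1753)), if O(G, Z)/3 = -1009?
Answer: 1/211569 ≈ 4.7266e-6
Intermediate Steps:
O(G, Z) = -3027 (O(G, Z) = 3*(-1009) = -3027)
H = 214596 (H = -3 + (1293 - 974*(-219)) = -3 + (1293 + 213306) = -3 + 214599 = 214596)
1/(H + O(-1886, 1753)) = 1/(214596 - 3027) = 1/211569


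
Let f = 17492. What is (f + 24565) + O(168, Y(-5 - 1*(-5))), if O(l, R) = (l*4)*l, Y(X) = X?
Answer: 154953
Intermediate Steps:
O(l, R) = 4*l² (O(l, R) = (4*l)*l = 4*l²)
(f + 24565) + O(168, Y(-5 - 1*(-5))) = (17492 + 24565) + 4*168² = 42057 + 4*28224 = 42057 + 112896 = 154953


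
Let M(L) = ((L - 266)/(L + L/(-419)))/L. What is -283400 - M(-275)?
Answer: -8958628023321/31611250 ≈ -2.8340e+5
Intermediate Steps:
M(L) = 419*(-266 + L)/(418*L²) (M(L) = ((-266 + L)/(L + L*(-1/419)))/L = ((-266 + L)/(L - L/419))/L = ((-266 + L)/((418*L/419)))/L = ((-266 + L)*(419/(418*L)))/L = (419*(-266 + L)/(418*L))/L = 419*(-266 + L)/(418*L²))
-283400 - M(-275) = -283400 - 419*(-266 - 275)/(418*(-275)²) = -283400 - 419*(-541)/(418*75625) = -283400 - 1*(-226679/31611250) = -283400 + 226679/31611250 = -8958628023321/31611250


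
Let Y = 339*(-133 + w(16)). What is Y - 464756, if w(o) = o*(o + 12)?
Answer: -357971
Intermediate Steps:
w(o) = o*(12 + o)
Y = 106785 (Y = 339*(-133 + 16*(12 + 16)) = 339*(-133 + 16*28) = 339*(-133 + 448) = 339*315 = 106785)
Y - 464756 = 106785 - 464756 = -357971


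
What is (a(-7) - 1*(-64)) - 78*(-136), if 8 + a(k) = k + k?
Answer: 10650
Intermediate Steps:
a(k) = -8 + 2*k (a(k) = -8 + (k + k) = -8 + 2*k)
(a(-7) - 1*(-64)) - 78*(-136) = ((-8 + 2*(-7)) - 1*(-64)) - 78*(-136) = ((-8 - 14) + 64) + 10608 = (-22 + 64) + 10608 = 42 + 10608 = 10650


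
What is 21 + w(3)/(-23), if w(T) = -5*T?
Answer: 498/23 ≈ 21.652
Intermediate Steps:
21 + w(3)/(-23) = 21 - 5*3/(-23) = 21 - 15*(-1/23) = 21 + 15/23 = 498/23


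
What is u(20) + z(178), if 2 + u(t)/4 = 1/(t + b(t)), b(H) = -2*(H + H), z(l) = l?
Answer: 2549/15 ≈ 169.93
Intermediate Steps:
b(H) = -4*H
u(t) = -8 - 4/(3*t) (u(t) = -8 + 4/(t - 4*t) = -8 + 4/((-3*t)) = -8 + 4*(-1/(3*t)) = -8 - 4/(3*t))
u(20) + z(178) = (-8 - 4/3/20) + 178 = (-8 - 4/3*1/20) + 178 = (-8 - 1/15) + 178 = -121/15 + 178 = 2549/15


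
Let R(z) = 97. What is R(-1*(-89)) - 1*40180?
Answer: -40083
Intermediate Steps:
R(-1*(-89)) - 1*40180 = 97 - 1*40180 = 97 - 40180 = -40083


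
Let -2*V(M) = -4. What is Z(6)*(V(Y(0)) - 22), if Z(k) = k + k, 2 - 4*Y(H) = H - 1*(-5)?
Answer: -240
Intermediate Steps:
Y(H) = -¾ - H/4 (Y(H) = ½ - (H - 1*(-5))/4 = ½ - (H + 5)/4 = ½ - (5 + H)/4 = ½ + (-5/4 - H/4) = -¾ - H/4)
V(M) = 2 (V(M) = -½*(-4) = 2)
Z(k) = 2*k
Z(6)*(V(Y(0)) - 22) = (2*6)*(2 - 22) = 12*(-20) = -240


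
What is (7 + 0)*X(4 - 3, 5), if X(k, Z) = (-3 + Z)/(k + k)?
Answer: 7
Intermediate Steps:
X(k, Z) = (-3 + Z)/(2*k) (X(k, Z) = (-3 + Z)/((2*k)) = (-3 + Z)*(1/(2*k)) = (-3 + Z)/(2*k))
(7 + 0)*X(4 - 3, 5) = (7 + 0)*((-3 + 5)/(2*(4 - 3))) = 7*((½)*2/1) = 7*((½)*1*2) = 7*1 = 7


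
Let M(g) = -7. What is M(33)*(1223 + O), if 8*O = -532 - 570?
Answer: -30387/4 ≈ -7596.8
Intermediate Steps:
O = -551/4 (O = (-532 - 570)/8 = (⅛)*(-1102) = -551/4 ≈ -137.75)
M(33)*(1223 + O) = -7*(1223 - 551/4) = -7*4341/4 = -30387/4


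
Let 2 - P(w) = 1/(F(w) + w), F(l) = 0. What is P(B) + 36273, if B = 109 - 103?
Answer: 217649/6 ≈ 36275.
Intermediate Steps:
B = 6
P(w) = 2 - 1/w (P(w) = 2 - 1/(0 + w) = 2 - 1/w)
P(B) + 36273 = (2 - 1/6) + 36273 = (2 - 1*⅙) + 36273 = (2 - ⅙) + 36273 = 11/6 + 36273 = 217649/6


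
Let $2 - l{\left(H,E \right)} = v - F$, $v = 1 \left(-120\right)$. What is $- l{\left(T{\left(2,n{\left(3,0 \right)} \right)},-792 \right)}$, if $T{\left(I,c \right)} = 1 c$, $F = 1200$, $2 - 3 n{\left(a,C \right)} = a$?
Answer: $-1322$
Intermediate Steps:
$v = -120$
$n{\left(a,C \right)} = \frac{2}{3} - \frac{a}{3}$
$T{\left(I,c \right)} = c$
$l{\left(H,E \right)} = 1322$ ($l{\left(H,E \right)} = 2 - \left(-120 - 1200\right) = 2 - -1320 = 2 + 1320 = 1322$)
$- l{\left(T{\left(2,n{\left(3,0 \right)} \right)},-792 \right)} = \left(-1\right) 1322 = -1322$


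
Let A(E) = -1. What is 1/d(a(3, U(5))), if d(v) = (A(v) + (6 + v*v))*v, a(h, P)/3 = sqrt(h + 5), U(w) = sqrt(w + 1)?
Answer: sqrt(2)/924 ≈ 0.0015305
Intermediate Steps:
U(w) = sqrt(1 + w)
a(h, P) = 3*sqrt(5 + h) (a(h, P) = 3*sqrt(h + 5) = 3*sqrt(5 + h))
d(v) = v*(5 + v**2) (d(v) = (-1 + (6 + v*v))*v = (-1 + (6 + v**2))*v = (5 + v**2)*v = v*(5 + v**2))
1/d(a(3, U(5))) = 1/((3*sqrt(5 + 3))*(5 + (3*sqrt(5 + 3))**2)) = 1/((3*sqrt(8))*(5 + (3*sqrt(8))**2)) = 1/((3*(2*sqrt(2)))*(5 + (3*(2*sqrt(2)))**2)) = 1/((6*sqrt(2))*(5 + (6*sqrt(2))**2)) = 1/((6*sqrt(2))*(5 + 72)) = 1/((6*sqrt(2))*77) = 1/(462*sqrt(2)) = sqrt(2)/924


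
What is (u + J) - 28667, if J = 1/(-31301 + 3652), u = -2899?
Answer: -872768335/27649 ≈ -31566.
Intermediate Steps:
J = -1/27649 (J = 1/(-27649) = -1/27649 ≈ -3.6168e-5)
(u + J) - 28667 = (-2899 - 1/27649) - 28667 = -80154452/27649 - 28667 = -872768335/27649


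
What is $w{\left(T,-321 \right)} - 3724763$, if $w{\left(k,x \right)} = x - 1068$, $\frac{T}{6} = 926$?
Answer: $-3726152$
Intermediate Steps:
$T = 5556$ ($T = 6 \cdot 926 = 5556$)
$w{\left(k,x \right)} = -1068 + x$ ($w{\left(k,x \right)} = x - 1068 = -1068 + x$)
$w{\left(T,-321 \right)} - 3724763 = \left(-1068 - 321\right) - 3724763 = -1389 - 3724763 = -3726152$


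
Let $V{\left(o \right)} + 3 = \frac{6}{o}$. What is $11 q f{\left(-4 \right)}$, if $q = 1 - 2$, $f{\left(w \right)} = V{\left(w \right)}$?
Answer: $\frac{99}{2} \approx 49.5$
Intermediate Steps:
$V{\left(o \right)} = -3 + \frac{6}{o}$
$f{\left(w \right)} = -3 + \frac{6}{w}$
$q = -1$ ($q = 1 - 2 = -1$)
$11 q f{\left(-4 \right)} = 11 \left(-1\right) \left(-3 + \frac{6}{-4}\right) = - 11 \left(-3 + 6 \left(- \frac{1}{4}\right)\right) = - 11 \left(-3 - \frac{3}{2}\right) = \left(-11\right) \left(- \frac{9}{2}\right) = \frac{99}{2}$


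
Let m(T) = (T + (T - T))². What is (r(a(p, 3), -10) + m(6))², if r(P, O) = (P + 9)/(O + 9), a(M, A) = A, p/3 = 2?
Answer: 576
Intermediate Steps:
p = 6 (p = 3*2 = 6)
r(P, O) = (9 + P)/(9 + O)
m(T) = T² (m(T) = (T + 0)² = T²)
(r(a(p, 3), -10) + m(6))² = ((9 + 3)/(9 - 10) + 6²)² = (12/(-1) + 36)² = (-1*12 + 36)² = (-12 + 36)² = 24² = 576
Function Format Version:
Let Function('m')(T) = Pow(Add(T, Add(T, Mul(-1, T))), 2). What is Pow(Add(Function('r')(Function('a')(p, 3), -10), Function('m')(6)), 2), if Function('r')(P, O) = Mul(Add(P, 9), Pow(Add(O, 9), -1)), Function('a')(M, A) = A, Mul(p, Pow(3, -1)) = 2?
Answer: 576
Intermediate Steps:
p = 6 (p = Mul(3, 2) = 6)
Function('r')(P, O) = Mul(Pow(Add(9, O), -1), Add(9, P)) (Function('r')(P, O) = Mul(Add(9, P), Pow(Add(9, O), -1)) = Mul(Pow(Add(9, O), -1), Add(9, P)))
Function('m')(T) = Pow(T, 2) (Function('m')(T) = Pow(Add(T, 0), 2) = Pow(T, 2))
Pow(Add(Function('r')(Function('a')(p, 3), -10), Function('m')(6)), 2) = Pow(Add(Mul(Pow(Add(9, -10), -1), Add(9, 3)), Pow(6, 2)), 2) = Pow(Add(Mul(Pow(-1, -1), 12), 36), 2) = Pow(Add(Mul(-1, 12), 36), 2) = Pow(Add(-12, 36), 2) = Pow(24, 2) = 576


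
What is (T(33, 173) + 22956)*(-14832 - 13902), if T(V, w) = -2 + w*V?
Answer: -823602642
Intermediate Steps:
T(V, w) = -2 + V*w
(T(33, 173) + 22956)*(-14832 - 13902) = ((-2 + 33*173) + 22956)*(-14832 - 13902) = ((-2 + 5709) + 22956)*(-28734) = (5707 + 22956)*(-28734) = 28663*(-28734) = -823602642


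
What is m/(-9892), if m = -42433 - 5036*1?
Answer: 47469/9892 ≈ 4.7987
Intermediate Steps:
m = -47469 (m = -42433 - 5036 = -47469)
m/(-9892) = -47469/(-9892) = -47469*(-1/9892) = 47469/9892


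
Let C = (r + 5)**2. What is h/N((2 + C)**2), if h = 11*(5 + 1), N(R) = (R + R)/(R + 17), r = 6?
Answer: 166606/5043 ≈ 33.037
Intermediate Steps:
C = 121 (C = (6 + 5)**2 = 11**2 = 121)
N(R) = 2*R/(17 + R) (N(R) = (2*R)/(17 + R) = 2*R/(17 + R))
h = 66 (h = 11*6 = 66)
h/N((2 + C)**2) = 66/((2*(2 + 121)**2/(17 + (2 + 121)**2))) = 66/((2*123**2/(17 + 123**2))) = 66/((2*15129/(17 + 15129))) = 66/((2*15129/15146)) = 66/((2*15129*(1/15146))) = 66/(15129/7573) = 66*(7573/15129) = 166606/5043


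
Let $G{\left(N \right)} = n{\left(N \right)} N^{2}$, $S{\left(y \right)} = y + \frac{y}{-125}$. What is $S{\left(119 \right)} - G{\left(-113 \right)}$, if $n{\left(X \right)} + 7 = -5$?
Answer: $\frac{19168256}{125} \approx 1.5335 \cdot 10^{5}$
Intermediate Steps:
$n{\left(X \right)} = -12$ ($n{\left(X \right)} = -7 - 5 = -12$)
$S{\left(y \right)} = \frac{124 y}{125}$ ($S{\left(y \right)} = y + y \left(- \frac{1}{125}\right) = y - \frac{y}{125} = \frac{124 y}{125}$)
$G{\left(N \right)} = - 12 N^{2}$
$S{\left(119 \right)} - G{\left(-113 \right)} = \frac{124}{125} \cdot 119 - - 12 \left(-113\right)^{2} = \frac{14756}{125} - \left(-12\right) 12769 = \frac{14756}{125} - -153228 = \frac{14756}{125} + 153228 = \frac{19168256}{125}$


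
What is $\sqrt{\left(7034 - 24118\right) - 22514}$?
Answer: $i \sqrt{39598} \approx 198.99 i$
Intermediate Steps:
$\sqrt{\left(7034 - 24118\right) - 22514} = \sqrt{-17084 - 22514} = \sqrt{-39598} = i \sqrt{39598}$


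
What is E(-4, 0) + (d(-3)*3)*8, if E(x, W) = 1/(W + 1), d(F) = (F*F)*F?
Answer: -647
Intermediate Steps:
d(F) = F³ (d(F) = F²*F = F³)
E(x, W) = 1/(1 + W)
E(-4, 0) + (d(-3)*3)*8 = 1/(1 + 0) + ((-3)³*3)*8 = 1/1 - 27*3*8 = 1 - 81*8 = 1 - 648 = -647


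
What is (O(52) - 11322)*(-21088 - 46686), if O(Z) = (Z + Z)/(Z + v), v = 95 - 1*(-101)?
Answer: 23786573006/31 ≈ 7.6731e+8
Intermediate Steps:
v = 196 (v = 95 + 101 = 196)
O(Z) = 2*Z/(196 + Z) (O(Z) = (Z + Z)/(Z + 196) = (2*Z)/(196 + Z) = 2*Z/(196 + Z))
(O(52) - 11322)*(-21088 - 46686) = (2*52/(196 + 52) - 11322)*(-21088 - 46686) = (2*52/248 - 11322)*(-67774) = (2*52*(1/248) - 11322)*(-67774) = (13/31 - 11322)*(-67774) = -350969/31*(-67774) = 23786573006/31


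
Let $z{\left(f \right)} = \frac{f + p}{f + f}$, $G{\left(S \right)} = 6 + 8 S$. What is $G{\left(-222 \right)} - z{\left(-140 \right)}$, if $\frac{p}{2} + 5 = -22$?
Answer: $- \frac{247897}{140} \approx -1770.7$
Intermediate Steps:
$p = -54$ ($p = -10 + 2 \left(-22\right) = -10 - 44 = -54$)
$z{\left(f \right)} = \frac{-54 + f}{2 f}$ ($z{\left(f \right)} = \frac{f - 54}{f + f} = \frac{-54 + f}{2 f}$)
$G{\left(-222 \right)} - z{\left(-140 \right)} = \left(6 + 8 \left(-222\right)\right) - \frac{-54 - 140}{2 \left(-140\right)} = \left(6 - 1776\right) - \frac{1}{2} \left(- \frac{1}{140}\right) \left(-194\right) = -1770 - \frac{97}{140} = - \frac{247897}{140}$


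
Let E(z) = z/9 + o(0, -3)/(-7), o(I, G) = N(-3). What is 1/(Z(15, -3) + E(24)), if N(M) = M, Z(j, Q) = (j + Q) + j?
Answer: 21/632 ≈ 0.033228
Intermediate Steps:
Z(j, Q) = Q + 2*j (Z(j, Q) = (Q + j) + j = Q + 2*j)
o(I, G) = -3
E(z) = 3/7 + z/9 (E(z) = z/9 - 3/(-7) = z*(⅑) - 3*(-⅐) = z/9 + 3/7 = 3/7 + z/9)
1/(Z(15, -3) + E(24)) = 1/((-3 + 2*15) + (3/7 + (⅑)*24)) = 1/((-3 + 30) + (3/7 + 8/3)) = 1/(27 + 65/21) = 1/(632/21) = 21/632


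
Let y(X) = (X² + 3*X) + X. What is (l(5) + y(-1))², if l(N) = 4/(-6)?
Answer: 121/9 ≈ 13.444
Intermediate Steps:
l(N) = -⅔ (l(N) = 4*(-⅙) = -⅔)
y(X) = X² + 4*X
(l(5) + y(-1))² = (-⅔ - (4 - 1))² = (-⅔ - 1*3)² = (-⅔ - 3)² = (-11/3)² = 121/9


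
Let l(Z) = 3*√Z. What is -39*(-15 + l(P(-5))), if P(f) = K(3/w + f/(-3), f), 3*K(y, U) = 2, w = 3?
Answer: 585 - 39*√6 ≈ 489.47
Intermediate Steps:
K(y, U) = ⅔ (K(y, U) = (⅓)*2 = ⅔)
P(f) = ⅔
-39*(-15 + l(P(-5))) = -39*(-15 + 3*√(⅔)) = -39*(-15 + 3*(√6/3)) = -39*(-15 + √6) = 585 - 39*√6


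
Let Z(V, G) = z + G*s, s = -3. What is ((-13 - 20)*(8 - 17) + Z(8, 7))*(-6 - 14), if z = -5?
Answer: -5420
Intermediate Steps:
Z(V, G) = -5 - 3*G (Z(V, G) = -5 + G*(-3) = -5 - 3*G)
((-13 - 20)*(8 - 17) + Z(8, 7))*(-6 - 14) = ((-13 - 20)*(8 - 17) + (-5 - 3*7))*(-6 - 14) = (-33*(-9) + (-5 - 21))*(-20) = (297 - 26)*(-20) = 271*(-20) = -5420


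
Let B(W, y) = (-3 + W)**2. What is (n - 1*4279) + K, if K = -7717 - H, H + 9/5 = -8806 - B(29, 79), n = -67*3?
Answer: -13566/5 ≈ -2713.2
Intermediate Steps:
n = -201
H = -47419/5 (H = -9/5 + (-8806 - (-3 + 29)**2) = -9/5 + (-8806 - 1*26**2) = -9/5 + (-8806 - 1*676) = -9/5 + (-8806 - 676) = -9/5 - 9482 = -47419/5 ≈ -9483.8)
K = 8834/5 (K = -7717 - 1*(-47419/5) = -7717 + 47419/5 = 8834/5 ≈ 1766.8)
(n - 1*4279) + K = (-201 - 1*4279) + 8834/5 = (-201 - 4279) + 8834/5 = -4480 + 8834/5 = -13566/5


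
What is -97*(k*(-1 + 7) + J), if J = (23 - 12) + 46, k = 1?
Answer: -6111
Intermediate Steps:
J = 57 (J = 11 + 46 = 57)
-97*(k*(-1 + 7) + J) = -97*(1*(-1 + 7) + 57) = -97*(1*6 + 57) = -97*(6 + 57) = -97*63 = -6111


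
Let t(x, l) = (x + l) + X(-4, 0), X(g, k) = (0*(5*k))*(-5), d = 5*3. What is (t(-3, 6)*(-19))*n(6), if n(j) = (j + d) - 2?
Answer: -1083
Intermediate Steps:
d = 15
X(g, k) = 0 (X(g, k) = 0*(-5) = 0)
n(j) = 13 + j (n(j) = (j + 15) - 2 = (15 + j) - 2 = 13 + j)
t(x, l) = l + x (t(x, l) = (x + l) + 0 = (l + x) + 0 = l + x)
(t(-3, 6)*(-19))*n(6) = ((6 - 3)*(-19))*(13 + 6) = (3*(-19))*19 = -57*19 = -1083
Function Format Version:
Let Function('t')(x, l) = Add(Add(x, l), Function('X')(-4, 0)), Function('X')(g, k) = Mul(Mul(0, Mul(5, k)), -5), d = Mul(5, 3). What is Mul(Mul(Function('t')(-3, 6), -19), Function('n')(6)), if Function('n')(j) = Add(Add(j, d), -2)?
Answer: -1083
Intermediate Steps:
d = 15
Function('X')(g, k) = 0 (Function('X')(g, k) = Mul(0, -5) = 0)
Function('n')(j) = Add(13, j) (Function('n')(j) = Add(Add(j, 15), -2) = Add(Add(15, j), -2) = Add(13, j))
Function('t')(x, l) = Add(l, x) (Function('t')(x, l) = Add(Add(x, l), 0) = Add(Add(l, x), 0) = Add(l, x))
Mul(Mul(Function('t')(-3, 6), -19), Function('n')(6)) = Mul(Mul(Add(6, -3), -19), Add(13, 6)) = Mul(Mul(3, -19), 19) = Mul(-57, 19) = -1083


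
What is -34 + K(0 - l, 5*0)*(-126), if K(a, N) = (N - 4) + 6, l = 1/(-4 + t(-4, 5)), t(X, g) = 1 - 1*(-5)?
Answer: -286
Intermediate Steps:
t(X, g) = 6 (t(X, g) = 1 + 5 = 6)
l = ½ (l = 1/(-4 + 6) = 1/2 = ½ ≈ 0.50000)
K(a, N) = 2 + N (K(a, N) = (-4 + N) + 6 = 2 + N)
-34 + K(0 - l, 5*0)*(-126) = -34 + (2 + 5*0)*(-126) = -34 + (2 + 0)*(-126) = -34 + 2*(-126) = -34 - 252 = -286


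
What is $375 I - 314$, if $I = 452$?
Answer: $169186$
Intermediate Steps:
$375 I - 314 = 375 \cdot 452 - 314 = 169500 - 314 = 169186$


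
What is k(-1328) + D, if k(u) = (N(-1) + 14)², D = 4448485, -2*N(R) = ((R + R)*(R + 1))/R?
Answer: 4448681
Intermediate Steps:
N(R) = -1 - R (N(R) = -(R + R)*(R + 1)/(2*R) = -(2*R)*(1 + R)/(2*R) = -2*R*(1 + R)/(2*R) = -(2 + 2*R)/2 = -1 - R)
k(u) = 196 (k(u) = ((-1 - 1*(-1)) + 14)² = ((-1 + 1) + 14)² = (0 + 14)² = 14² = 196)
k(-1328) + D = 196 + 4448485 = 4448681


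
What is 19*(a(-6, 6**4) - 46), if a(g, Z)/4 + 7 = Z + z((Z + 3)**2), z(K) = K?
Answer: 128339566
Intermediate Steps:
a(g, Z) = -28 + 4*Z + 4*(3 + Z)**2 (a(g, Z) = -28 + 4*(Z + (Z + 3)**2) = -28 + 4*(Z + (3 + Z)**2) = -28 + (4*Z + 4*(3 + Z)**2) = -28 + 4*Z + 4*(3 + Z)**2)
19*(a(-6, 6**4) - 46) = 19*((-28 + 4*6**4 + 4*(3 + 6**4)**2) - 46) = 19*((-28 + 4*1296 + 4*(3 + 1296)**2) - 46) = 19*((-28 + 5184 + 4*1299**2) - 46) = 19*((-28 + 5184 + 4*1687401) - 46) = 19*((-28 + 5184 + 6749604) - 46) = 19*(6754760 - 46) = 19*6754714 = 128339566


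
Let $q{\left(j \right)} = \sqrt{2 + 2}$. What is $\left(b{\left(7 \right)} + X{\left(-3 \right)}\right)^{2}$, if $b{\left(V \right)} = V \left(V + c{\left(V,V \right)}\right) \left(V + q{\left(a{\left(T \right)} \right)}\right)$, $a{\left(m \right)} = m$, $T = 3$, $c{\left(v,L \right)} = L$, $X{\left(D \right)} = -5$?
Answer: $769129$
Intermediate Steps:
$q{\left(j \right)} = 2$ ($q{\left(j \right)} = \sqrt{4} = 2$)
$b{\left(V \right)} = 2 V^{2} \left(2 + V\right)$ ($b{\left(V \right)} = V \left(V + V\right) \left(V + 2\right) = V 2 V \left(2 + V\right) = 2 V^{2} \left(2 + V\right)$)
$\left(b{\left(7 \right)} + X{\left(-3 \right)}\right)^{2} = \left(2 \cdot 7^{2} \left(2 + 7\right) - 5\right)^{2} = \left(2 \cdot 49 \cdot 9 - 5\right)^{2} = \left(882 - 5\right)^{2} = 877^{2} = 769129$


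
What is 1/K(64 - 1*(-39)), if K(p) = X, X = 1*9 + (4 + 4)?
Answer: 1/17 ≈ 0.058824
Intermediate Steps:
X = 17 (X = 9 + 8 = 17)
K(p) = 17
1/K(64 - 1*(-39)) = 1/17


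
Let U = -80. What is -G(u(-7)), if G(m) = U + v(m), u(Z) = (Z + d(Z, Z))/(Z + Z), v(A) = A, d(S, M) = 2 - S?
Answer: 561/7 ≈ 80.143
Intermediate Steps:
u(Z) = 1/Z (u(Z) = (Z + (2 - Z))/(Z + Z) = 2/((2*Z)) = 2*(1/(2*Z)) = 1/Z)
G(m) = -80 + m
-G(u(-7)) = -(-80 + 1/(-7)) = -(-80 - ⅐) = -1*(-561/7) = 561/7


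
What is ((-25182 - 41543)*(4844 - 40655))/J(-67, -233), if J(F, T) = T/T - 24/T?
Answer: 556750931175/257 ≈ 2.1663e+9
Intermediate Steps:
J(F, T) = 1 - 24/T
((-25182 - 41543)*(4844 - 40655))/J(-67, -233) = ((-25182 - 41543)*(4844 - 40655))/(((-24 - 233)/(-233))) = (-66725*(-35811))/((-1/233*(-257))) = 2389488975/(257/233) = 2389488975*(233/257) = 556750931175/257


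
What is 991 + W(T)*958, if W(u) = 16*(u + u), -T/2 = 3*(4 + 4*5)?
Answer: -4413473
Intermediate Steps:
T = -144 (T = -6*(4 + 4*5) = -6*(4 + 20) = -6*24 = -2*72 = -144)
W(u) = 32*u (W(u) = 16*(2*u) = 32*u)
991 + W(T)*958 = 991 + (32*(-144))*958 = 991 - 4608*958 = 991 - 4414464 = -4413473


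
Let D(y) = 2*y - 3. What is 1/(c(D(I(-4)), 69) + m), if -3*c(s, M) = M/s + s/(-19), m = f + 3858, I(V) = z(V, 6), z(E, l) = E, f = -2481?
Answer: 627/864569 ≈ 0.00072522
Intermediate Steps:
I(V) = V
D(y) = -3 + 2*y
m = 1377 (m = -2481 + 3858 = 1377)
c(s, M) = s/57 - M/(3*s) (c(s, M) = -(M/s + s/(-19))/3 = -(M/s + s*(-1/19))/3 = -(M/s - s/19)/3 = -(-s/19 + M/s)/3 = s/57 - M/(3*s))
1/(c(D(I(-4)), 69) + m) = 1/(((-3 + 2*(-4))/57 - ⅓*69/(-3 + 2*(-4))) + 1377) = 1/(((-3 - 8)/57 - ⅓*69/(-3 - 8)) + 1377) = 1/(((1/57)*(-11) - ⅓*69/(-11)) + 1377) = 1/((-11/57 - ⅓*69*(-1/11)) + 1377) = 1/((-11/57 + 23/11) + 1377) = 1/(1190/627 + 1377) = 1/(864569/627) = 627/864569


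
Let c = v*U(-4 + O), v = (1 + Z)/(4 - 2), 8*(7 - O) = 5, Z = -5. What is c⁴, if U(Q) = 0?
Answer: 0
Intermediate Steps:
O = 51/8 (O = 7 - ⅛*5 = 7 - 5/8 = 51/8 ≈ 6.3750)
v = -2 (v = (1 - 5)/(4 - 2) = -4/2 = -4*½ = -2)
c = 0 (c = -2*0 = 0)
c⁴ = 0⁴ = 0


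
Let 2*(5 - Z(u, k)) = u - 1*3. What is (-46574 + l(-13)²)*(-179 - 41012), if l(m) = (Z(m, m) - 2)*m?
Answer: 1076114875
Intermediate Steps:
Z(u, k) = 13/2 - u/2 (Z(u, k) = 5 - (u - 1*3)/2 = 5 - (u - 3)/2 = 5 - (-3 + u)/2 = 5 + (3/2 - u/2) = 13/2 - u/2)
l(m) = m*(9/2 - m/2) (l(m) = ((13/2 - m/2) - 2)*m = (9/2 - m/2)*m = m*(9/2 - m/2))
(-46574 + l(-13)²)*(-179 - 41012) = (-46574 + ((½)*(-13)*(9 - 1*(-13)))²)*(-179 - 41012) = (-46574 + ((½)*(-13)*(9 + 13))²)*(-41191) = (-46574 + ((½)*(-13)*22)²)*(-41191) = (-46574 + (-143)²)*(-41191) = (-46574 + 20449)*(-41191) = -26125*(-41191) = 1076114875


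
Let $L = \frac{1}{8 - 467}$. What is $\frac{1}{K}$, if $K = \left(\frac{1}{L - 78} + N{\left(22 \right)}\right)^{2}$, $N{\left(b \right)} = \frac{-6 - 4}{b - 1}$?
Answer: $\frac{565297970769}{135180493561} \approx 4.1818$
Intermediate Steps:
$L = - \frac{1}{459}$ ($L = \frac{1}{-459} = - \frac{1}{459} \approx -0.0021787$)
$N{\left(b \right)} = - \frac{10}{-1 + b}$
$K = \frac{135180493561}{565297970769}$ ($K = \left(\frac{1}{- \frac{1}{459} - 78} - \frac{10}{-1 + 22}\right)^{2} = \left(\frac{1}{- \frac{35803}{459}} - \frac{10}{21}\right)^{2} = \left(- \frac{459}{35803} - \frac{10}{21}\right)^{2} = \left(- \frac{367669}{751863}\right)^{2} = \frac{135180493561}{565297970769} \approx 0.23913$)
$\frac{1}{K} = \frac{1}{\frac{135180493561}{565297970769}} = \frac{565297970769}{135180493561}$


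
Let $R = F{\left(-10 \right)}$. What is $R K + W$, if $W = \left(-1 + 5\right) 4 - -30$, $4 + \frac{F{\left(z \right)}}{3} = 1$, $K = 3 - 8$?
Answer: $91$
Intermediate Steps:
$K = -5$ ($K = 3 - 8 = -5$)
$F{\left(z \right)} = -9$ ($F{\left(z \right)} = -12 + 3 \cdot 1 = -12 + 3 = -9$)
$R = -9$
$W = 46$ ($W = 4 \cdot 4 + 30 = 16 + 30 = 46$)
$R K + W = \left(-9\right) \left(-5\right) + 46 = 45 + 46 = 91$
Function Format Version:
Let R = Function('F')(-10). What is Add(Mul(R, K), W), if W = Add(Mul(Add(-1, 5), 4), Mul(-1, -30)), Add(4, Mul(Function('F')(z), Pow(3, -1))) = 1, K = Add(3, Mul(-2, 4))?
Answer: 91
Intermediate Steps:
K = -5 (K = Add(3, -8) = -5)
Function('F')(z) = -9 (Function('F')(z) = Add(-12, Mul(3, 1)) = Add(-12, 3) = -9)
R = -9
W = 46 (W = Add(Mul(4, 4), 30) = Add(16, 30) = 46)
Add(Mul(R, K), W) = Add(Mul(-9, -5), 46) = Add(45, 46) = 91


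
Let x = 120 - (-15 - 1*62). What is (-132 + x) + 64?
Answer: 129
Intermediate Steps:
x = 197 (x = 120 - (-15 - 62) = 120 - 1*(-77) = 120 + 77 = 197)
(-132 + x) + 64 = (-132 + 197) + 64 = 65 + 64 = 129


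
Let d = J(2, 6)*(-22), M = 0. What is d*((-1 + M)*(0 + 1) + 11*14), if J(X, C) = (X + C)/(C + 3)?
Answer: -2992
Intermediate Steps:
J(X, C) = (C + X)/(3 + C)
d = -176/9 (d = ((6 + 2)/(3 + 6))*(-22) = (8/9)*(-22) = -176/9 ≈ -19.556)
d*((-1 + M)*(0 + 1) + 11*14) = -176*((-1 + 0)*(0 + 1) + 11*14)/9 = -176*(-1*1 + 154)/9 = -176*(-1 + 154)/9 = -176/9*153 = -2992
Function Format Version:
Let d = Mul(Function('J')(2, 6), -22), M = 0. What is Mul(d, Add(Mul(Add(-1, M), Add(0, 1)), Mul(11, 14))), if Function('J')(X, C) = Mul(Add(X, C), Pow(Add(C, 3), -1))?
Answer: -2992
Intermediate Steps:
Function('J')(X, C) = Mul(Pow(Add(3, C), -1), Add(C, X)) (Function('J')(X, C) = Mul(Add(C, X), Pow(Add(3, C), -1)) = Mul(Pow(Add(3, C), -1), Add(C, X)))
d = Rational(-176, 9) (d = Mul(Mul(Pow(Add(3, 6), -1), Add(6, 2)), -22) = Mul(Mul(Pow(9, -1), 8), -22) = Mul(Mul(Rational(1, 9), 8), -22) = Mul(Rational(8, 9), -22) = Rational(-176, 9) ≈ -19.556)
Mul(d, Add(Mul(Add(-1, M), Add(0, 1)), Mul(11, 14))) = Mul(Rational(-176, 9), Add(Mul(Add(-1, 0), Add(0, 1)), Mul(11, 14))) = Mul(Rational(-176, 9), Add(Mul(-1, 1), 154)) = Mul(Rational(-176, 9), Add(-1, 154)) = Mul(Rational(-176, 9), 153) = -2992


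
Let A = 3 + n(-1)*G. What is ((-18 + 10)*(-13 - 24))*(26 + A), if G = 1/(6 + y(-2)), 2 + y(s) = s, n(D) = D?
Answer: 8436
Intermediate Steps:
y(s) = -2 + s
G = ½ (G = 1/(6 + (-2 - 2)) = 1/(6 - 4) = 1/2 = ½ ≈ 0.50000)
A = 5/2 (A = 3 - 1*½ = 3 - ½ = 5/2 ≈ 2.5000)
((-18 + 10)*(-13 - 24))*(26 + A) = ((-18 + 10)*(-13 - 24))*(26 + 5/2) = -8*(-37)*(57/2) = 296*(57/2) = 8436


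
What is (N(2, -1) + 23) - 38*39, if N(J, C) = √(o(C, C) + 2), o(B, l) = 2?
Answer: -1457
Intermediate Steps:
N(J, C) = 2 (N(J, C) = √(2 + 2) = √4 = 2)
(N(2, -1) + 23) - 38*39 = (2 + 23) - 38*39 = 25 - 1482 = -1457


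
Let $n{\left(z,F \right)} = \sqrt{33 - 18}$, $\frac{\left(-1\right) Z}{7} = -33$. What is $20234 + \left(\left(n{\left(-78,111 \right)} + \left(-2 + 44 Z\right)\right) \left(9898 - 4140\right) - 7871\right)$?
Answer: $58525159 + 5758 \sqrt{15} \approx 5.8547 \cdot 10^{7}$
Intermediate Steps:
$Z = 231$ ($Z = \left(-7\right) \left(-33\right) = 231$)
$n{\left(z,F \right)} = \sqrt{15}$
$20234 + \left(\left(n{\left(-78,111 \right)} + \left(-2 + 44 Z\right)\right) \left(9898 - 4140\right) - 7871\right) = 20234 - \left(7871 - \left(\sqrt{15} + \left(-2 + 44 \cdot 231\right)\right) \left(9898 - 4140\right)\right) = 20234 - \left(7871 - \left(\sqrt{15} + \left(-2 + 10164\right)\right) 5758\right) = 20234 - \left(7871 - \left(\sqrt{15} + 10162\right) 5758\right) = 20234 - \left(7871 - \left(10162 + \sqrt{15}\right) 5758\right) = 20234 + \left(\left(58512796 + 5758 \sqrt{15}\right) - 7871\right) = 20234 + \left(58504925 + 5758 \sqrt{15}\right) = 58525159 + 5758 \sqrt{15}$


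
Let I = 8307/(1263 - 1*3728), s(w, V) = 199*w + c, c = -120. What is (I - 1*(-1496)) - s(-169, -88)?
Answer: 86875548/2465 ≈ 35244.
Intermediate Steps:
s(w, V) = -120 + 199*w (s(w, V) = 199*w - 120 = -120 + 199*w)
I = -8307/2465 (I = 8307/(1263 - 3728) = 8307/(-2465) = 8307*(-1/2465) = -8307/2465 ≈ -3.3700)
(I - 1*(-1496)) - s(-169, -88) = (-8307/2465 - 1*(-1496)) - (-120 + 199*(-169)) = (-8307/2465 + 1496) - (-120 - 33631) = 3679333/2465 - 1*(-33751) = 3679333/2465 + 33751 = 86875548/2465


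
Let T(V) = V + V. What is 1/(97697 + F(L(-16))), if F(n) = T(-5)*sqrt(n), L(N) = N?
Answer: 97697/9544705409 + 40*I/9544705409 ≈ 1.0236e-5 + 4.1908e-9*I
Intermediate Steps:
T(V) = 2*V
F(n) = -10*sqrt(n) (F(n) = (2*(-5))*sqrt(n) = -10*sqrt(n))
1/(97697 + F(L(-16))) = 1/(97697 - 40*I) = (97697 + 40*I)/9544705409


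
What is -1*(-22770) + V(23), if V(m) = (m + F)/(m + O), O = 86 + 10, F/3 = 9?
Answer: 2709680/119 ≈ 22770.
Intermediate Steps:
F = 27 (F = 3*9 = 27)
O = 96
V(m) = (27 + m)/(96 + m) (V(m) = (m + 27)/(m + 96) = (27 + m)/(96 + m))
-1*(-22770) + V(23) = -1*(-22770) + (27 + 23)/(96 + 23) = 22770 + 50/119 = 2709680/119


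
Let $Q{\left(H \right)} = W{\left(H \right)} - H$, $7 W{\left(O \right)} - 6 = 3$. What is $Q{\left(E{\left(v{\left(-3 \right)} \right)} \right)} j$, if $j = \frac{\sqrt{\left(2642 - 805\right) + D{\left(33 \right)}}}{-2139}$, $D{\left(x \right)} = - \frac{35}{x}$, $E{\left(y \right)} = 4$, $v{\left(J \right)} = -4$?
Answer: $\frac{19 \sqrt{1999338}}{494109} \approx 0.054372$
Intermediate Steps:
$W{\left(O \right)} = \frac{9}{7}$ ($W{\left(O \right)} = \frac{6}{7} + \frac{1}{7} \cdot 3 = \frac{6}{7} + \frac{3}{7} = \frac{9}{7}$)
$Q{\left(H \right)} = \frac{9}{7} - H$
$j = - \frac{\sqrt{1999338}}{70587}$ ($j = \frac{\sqrt{\left(2642 - 805\right) - \frac{35}{33}}}{-2139} = \sqrt{1837 - \frac{35}{33}} \left(- \frac{1}{2139}\right) = \sqrt{\frac{60586}{33}} \left(- \frac{1}{2139}\right) = \frac{\sqrt{1999338}}{33} \left(- \frac{1}{2139}\right) = - \frac{\sqrt{1999338}}{70587} \approx -0.020032$)
$Q{\left(E{\left(v{\left(-3 \right)} \right)} \right)} j = \left(\frac{9}{7} - 4\right) \left(- \frac{\sqrt{1999338}}{70587}\right) = - \frac{19 \left(- \frac{\sqrt{1999338}}{70587}\right)}{7} = \frac{19 \sqrt{1999338}}{494109}$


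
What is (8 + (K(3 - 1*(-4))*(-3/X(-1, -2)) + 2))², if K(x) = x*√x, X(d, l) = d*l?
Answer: 3487/4 - 210*√7 ≈ 316.14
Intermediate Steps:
K(x) = x^(3/2)
(8 + (K(3 - 1*(-4))*(-3/X(-1, -2)) + 2))² = (8 + ((3 - 1*(-4))^(3/2)*(-3/((-1*(-2)))) + 2))² = (8 + ((3 + 4)^(3/2)*(-3/2) + 2))² = (8 + (7^(3/2)*(-3*½) + 2))² = (8 + ((7*√7)*(-3/2) + 2))² = (8 + (-21*√7/2 + 2))² = (8 + (2 - 21*√7/2))² = (10 - 21*√7/2)²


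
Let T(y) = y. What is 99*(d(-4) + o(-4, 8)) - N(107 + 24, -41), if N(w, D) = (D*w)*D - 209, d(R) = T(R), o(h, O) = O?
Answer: -219606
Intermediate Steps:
d(R) = R
N(w, D) = -209 + w*D**2 (N(w, D) = w*D**2 - 209 = -209 + w*D**2)
99*(d(-4) + o(-4, 8)) - N(107 + 24, -41) = 99*(-4 + 8) - (-209 + (107 + 24)*(-41)**2) = 99*4 - (-209 + 131*1681) = 396 - (-209 + 220211) = 396 - 1*220002 = 396 - 220002 = -219606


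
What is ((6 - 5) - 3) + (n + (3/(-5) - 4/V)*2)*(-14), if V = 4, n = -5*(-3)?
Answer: -836/5 ≈ -167.20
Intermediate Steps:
n = 15
((6 - 5) - 3) + (n + (3/(-5) - 4/V)*2)*(-14) = ((6 - 5) - 3) + (15 + (3/(-5) - 4/4)*2)*(-14) = (1 - 3) + (15 + (3*(-⅕) - 4*¼)*2)*(-14) = -2 + (15 + (-⅗ - 1)*2)*(-14) = -2 + (15 - 8/5*2)*(-14) = -2 + (15 - 16/5)*(-14) = -2 + (59/5)*(-14) = -2 - 826/5 = -836/5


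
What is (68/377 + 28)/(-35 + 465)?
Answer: 5312/81055 ≈ 0.065536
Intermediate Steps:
(68/377 + 28)/(-35 + 465) = (68*(1/377) + 28)/430 = (68/377 + 28)*(1/430) = (10624/377)*(1/430) = 5312/81055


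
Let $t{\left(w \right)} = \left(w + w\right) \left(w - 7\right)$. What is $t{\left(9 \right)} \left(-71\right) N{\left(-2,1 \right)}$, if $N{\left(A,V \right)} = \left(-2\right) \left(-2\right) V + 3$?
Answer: $-17892$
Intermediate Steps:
$t{\left(w \right)} = 2 w \left(-7 + w\right)$
$N{\left(A,V \right)} = 3 + 4 V$ ($N{\left(A,V \right)} = 4 V + 3 = 3 + 4 V$)
$t{\left(9 \right)} \left(-71\right) N{\left(-2,1 \right)} = 2 \cdot 9 \left(-7 + 9\right) \left(-71\right) \left(3 + 4 \cdot 1\right) = 2 \cdot 9 \cdot 2 \left(-71\right) \left(3 + 4\right) = 36 \left(-71\right) 7 = \left(-2556\right) 7 = -17892$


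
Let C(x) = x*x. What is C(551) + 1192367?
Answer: 1495968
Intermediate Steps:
C(x) = x**2
C(551) + 1192367 = 551**2 + 1192367 = 303601 + 1192367 = 1495968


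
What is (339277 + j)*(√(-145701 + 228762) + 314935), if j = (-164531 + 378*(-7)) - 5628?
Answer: 52427859320 + 499416*√9229 ≈ 5.2476e+10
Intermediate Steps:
j = -172805 (j = (-164531 - 2646) - 5628 = -167177 - 5628 = -172805)
(339277 + j)*(√(-145701 + 228762) + 314935) = (339277 - 172805)*(√(-145701 + 228762) + 314935) = 166472*(√83061 + 314935) = 166472*(3*√9229 + 314935) = 166472*(314935 + 3*√9229) = 52427859320 + 499416*√9229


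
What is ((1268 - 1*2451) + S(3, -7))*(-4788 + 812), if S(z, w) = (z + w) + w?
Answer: 4747344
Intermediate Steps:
S(z, w) = z + 2*w (S(z, w) = (w + z) + w = z + 2*w)
((1268 - 1*2451) + S(3, -7))*(-4788 + 812) = ((1268 - 1*2451) + (3 + 2*(-7)))*(-4788 + 812) = ((1268 - 2451) + (3 - 14))*(-3976) = (-1183 - 11)*(-3976) = -1194*(-3976) = 4747344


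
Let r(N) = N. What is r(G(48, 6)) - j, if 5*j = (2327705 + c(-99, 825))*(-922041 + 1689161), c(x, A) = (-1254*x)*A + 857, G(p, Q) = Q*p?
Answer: -16071012416800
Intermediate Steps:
c(x, A) = 857 - 1254*A*x (c(x, A) = -1254*A*x + 857 = 857 - 1254*A*x)
j = 16071012417088 (j = ((2327705 + (857 - 1254*825*(-99)))*(-922041 + 1689161))/5 = ((2327705 + (857 + 102420450))*767120)/5 = ((2327705 + 102421307)*767120)/5 = (104749012*767120)/5 = (⅕)*80355062085440 = 16071012417088)
r(G(48, 6)) - j = 6*48 - 1*16071012417088 = 288 - 16071012417088 = -16071012416800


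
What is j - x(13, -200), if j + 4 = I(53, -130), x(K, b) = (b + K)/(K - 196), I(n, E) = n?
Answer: 8780/183 ≈ 47.978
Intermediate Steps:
x(K, b) = (K + b)/(-196 + K)
j = 49 (j = -4 + 53 = 49)
j - x(13, -200) = 49 - (13 - 200)/(-196 + 13) = 49 - (-187)/(-183) = 49 - (-1)*(-187)/183 = 49 - 1*187/183 = 49 - 187/183 = 8780/183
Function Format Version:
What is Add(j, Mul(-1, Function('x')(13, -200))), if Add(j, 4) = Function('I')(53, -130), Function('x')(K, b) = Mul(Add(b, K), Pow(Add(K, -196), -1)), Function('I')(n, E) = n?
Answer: Rational(8780, 183) ≈ 47.978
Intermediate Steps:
Function('x')(K, b) = Mul(Pow(Add(-196, K), -1), Add(K, b)) (Function('x')(K, b) = Mul(Add(K, b), Pow(Add(-196, K), -1)) = Mul(Pow(Add(-196, K), -1), Add(K, b)))
j = 49 (j = Add(-4, 53) = 49)
Add(j, Mul(-1, Function('x')(13, -200))) = Add(49, Mul(-1, Mul(Pow(Add(-196, 13), -1), Add(13, -200)))) = Add(49, Mul(-1, Mul(Pow(-183, -1), -187))) = Add(49, Mul(-1, Mul(Rational(-1, 183), -187))) = Add(49, Mul(-1, Rational(187, 183))) = Add(49, Rational(-187, 183)) = Rational(8780, 183)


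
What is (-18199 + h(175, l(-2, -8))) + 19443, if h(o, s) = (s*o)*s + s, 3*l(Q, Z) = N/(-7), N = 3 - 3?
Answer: 1244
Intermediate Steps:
N = 0
l(Q, Z) = 0 (l(Q, Z) = (0/(-7))/3 = (0*(-⅐))/3 = (⅓)*0 = 0)
h(o, s) = s + o*s² (h(o, s) = (o*s)*s + s = o*s² + s = s + o*s²)
(-18199 + h(175, l(-2, -8))) + 19443 = (-18199 + 0*(1 + 175*0)) + 19443 = (-18199 + 0*(1 + 0)) + 19443 = (-18199 + 0*1) + 19443 = (-18199 + 0) + 19443 = -18199 + 19443 = 1244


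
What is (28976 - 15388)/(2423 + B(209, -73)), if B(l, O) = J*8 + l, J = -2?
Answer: 3397/654 ≈ 5.1942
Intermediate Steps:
B(l, O) = -16 + l (B(l, O) = -2*8 + l = -16 + l)
(28976 - 15388)/(2423 + B(209, -73)) = (28976 - 15388)/(2423 + (-16 + 209)) = 13588/(2423 + 193) = 13588/2616 = 13588*(1/2616) = 3397/654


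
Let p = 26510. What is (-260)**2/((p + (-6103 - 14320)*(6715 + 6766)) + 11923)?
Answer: -6760/27528403 ≈ -0.00024556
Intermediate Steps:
(-260)**2/((p + (-6103 - 14320)*(6715 + 6766)) + 11923) = (-260)**2/((26510 + (-6103 - 14320)*(6715 + 6766)) + 11923) = 67600/((26510 - 20423*13481) + 11923) = 67600/((26510 - 275322463) + 11923) = 67600/(-275295953 + 11923) = 67600/(-275284030) = 67600*(-1/275284030) = -6760/27528403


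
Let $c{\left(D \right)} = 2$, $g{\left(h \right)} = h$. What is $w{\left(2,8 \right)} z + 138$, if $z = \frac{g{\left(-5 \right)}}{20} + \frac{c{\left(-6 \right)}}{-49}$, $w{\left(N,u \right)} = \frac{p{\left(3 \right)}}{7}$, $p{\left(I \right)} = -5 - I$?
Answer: $\frac{47448}{343} \approx 138.33$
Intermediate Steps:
$w{\left(N,u \right)} = - \frac{8}{7}$ ($w{\left(N,u \right)} = \frac{-5 - 3}{7} = \left(-5 - 3\right) \frac{1}{7} = \left(-8\right) \frac{1}{7} = - \frac{8}{7}$)
$z = - \frac{57}{196}$ ($z = - \frac{5}{20} + \frac{2}{-49} = \left(-5\right) \frac{1}{20} + 2 \left(- \frac{1}{49}\right) = - \frac{1}{4} - \frac{2}{49} = - \frac{57}{196} \approx -0.29082$)
$w{\left(2,8 \right)} z + 138 = \left(- \frac{8}{7}\right) \left(- \frac{57}{196}\right) + 138 = \frac{114}{343} + 138 = \frac{47448}{343}$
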